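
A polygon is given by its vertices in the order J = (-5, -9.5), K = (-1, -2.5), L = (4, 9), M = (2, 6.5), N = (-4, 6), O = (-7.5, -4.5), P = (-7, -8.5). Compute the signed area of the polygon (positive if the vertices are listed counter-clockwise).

Apply Gauss's area formula: 2A = Σ (x_i·y_{i+1} − x_{i+1}·y_i), indices taken mod 7.
Cross-terms: 3, 1, 8, 38, 63, 32.25, 24  ⇒  Σ = 169.25
Signed area = Σ/2 = 84.625 (positive ⇒ counter-clockwise traversal).

84.625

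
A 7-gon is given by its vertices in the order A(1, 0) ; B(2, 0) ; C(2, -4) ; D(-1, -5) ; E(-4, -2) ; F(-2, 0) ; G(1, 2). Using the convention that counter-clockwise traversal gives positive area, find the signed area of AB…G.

-25

Apply Gauss's area formula: 2A = Σ (x_i·y_{i+1} − x_{i+1}·y_i), indices taken mod 7.
Σ = (0) + (-8) + (-14) + (-18) + (-4) + (-4) + (-2) = -50
Signed area = Σ/2 = -25 (negative ⇒ clockwise traversal).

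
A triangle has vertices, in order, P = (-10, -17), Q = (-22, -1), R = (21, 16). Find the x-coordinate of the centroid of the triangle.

Apply the surveyor's formula. First the cross-terms c_i = x_i·y_{i+1} − x_{i+1}·y_i:
  -364, -331, -197  ⇒  2A = -892, A = -446.
Then Σ (x_i + x_{i+1})·c_i = 9812, so x̄ = 9812 / (6·(-446)) = -11/3.

-11/3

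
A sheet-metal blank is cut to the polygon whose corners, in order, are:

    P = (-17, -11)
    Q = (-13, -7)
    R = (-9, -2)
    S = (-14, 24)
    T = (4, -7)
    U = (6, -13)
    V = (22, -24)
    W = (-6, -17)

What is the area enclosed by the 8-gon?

456

P→Q: (-17)(-7) − (-13)(-11) = -24
Q→R: (-13)(-2) − (-9)(-7) = -37
R→S: (-9)(24) − (-14)(-2) = -244
S→T: (-14)(-7) − (4)(24) = 2
T→U: (4)(-13) − (6)(-7) = -10
U→V: (6)(-24) − (22)(-13) = 142
V→W: (22)(-17) − (-6)(-24) = -518
W→P: (-6)(-11) − (-17)(-17) = -223
Σ = -912
Area = |Σ|/2 = 456.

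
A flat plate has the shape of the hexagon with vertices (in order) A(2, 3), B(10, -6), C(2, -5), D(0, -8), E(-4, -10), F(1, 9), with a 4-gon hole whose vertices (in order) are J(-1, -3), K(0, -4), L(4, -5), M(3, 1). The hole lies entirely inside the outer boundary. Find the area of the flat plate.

69

Outer boundary:
Apply the shoelace formula: 2A = Σ (x_i·y_{i+1} − x_{i+1}·y_i), indices taken mod 6.
Σ = (-42) + (-38) + (-16) + (-32) + (-26) + (-15) = -169
Area = |Σ|/2 = 84.5.
Hole:
Σ = (4) + (16) + (19) + (-8) = 31
Area = |Σ|/2 = 15.5.
Net area = 84.5 − 15.5 = 69.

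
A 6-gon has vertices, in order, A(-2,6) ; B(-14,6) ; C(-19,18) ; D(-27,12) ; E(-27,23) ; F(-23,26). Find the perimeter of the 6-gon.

80

|AB| = √((-12)² + (0)²) = √144 = 12
|BC| = √((-5)² + (12)²) = √169 = 13
|CD| = √((-8)² + (-6)²) = √100 = 10
|DE| = √((0)² + (11)²) = √121 = 11
|EF| = √((4)² + (3)²) = √25 = 5
|FA| = √((21)² + (-20)²) = √841 = 29
Perimeter = 12 + 13 + 10 + 11 + 5 + 29 = 80.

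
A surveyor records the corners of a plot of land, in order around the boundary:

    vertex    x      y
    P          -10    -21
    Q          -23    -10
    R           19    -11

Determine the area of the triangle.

Apply the shoelace formula: 2A = Σ (x_i·y_{i+1} − x_{i+1}·y_i), indices taken mod 3.
Σ = (-383) + (443) + (-509) = -449
Area = |Σ|/2 = 224.5.

224.5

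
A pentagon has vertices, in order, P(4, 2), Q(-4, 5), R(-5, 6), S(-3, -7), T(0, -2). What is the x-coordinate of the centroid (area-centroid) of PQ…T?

Apply the shoelace (surveyor's) formula. First the cross-terms c_i = x_i·y_{i+1} − x_{i+1}·y_i:
  28, 1, 53, 6, 8  ⇒  2A = 96, A = 48.
Then Σ (x_i + x_{i+1})·c_i = -419, so x̄ = -419 / (6·48) = -419/288.

-419/288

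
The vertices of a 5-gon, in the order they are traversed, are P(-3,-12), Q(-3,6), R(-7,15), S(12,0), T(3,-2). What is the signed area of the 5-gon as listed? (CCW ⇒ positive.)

Apply the shoelace formula: 2A = Σ (x_i·y_{i+1} − x_{i+1}·y_i), indices taken mod 5.
Σ = (-54) + (-3) + (-180) + (-24) + (-42) = -303
Signed area = Σ/2 = -151.5 (negative ⇒ clockwise traversal).

-151.5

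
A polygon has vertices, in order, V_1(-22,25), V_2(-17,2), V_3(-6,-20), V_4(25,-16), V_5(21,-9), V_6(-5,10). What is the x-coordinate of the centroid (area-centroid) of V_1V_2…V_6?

-43/34

Apply Gauss's area formula. First the cross-terms c_i = x_i·y_{i+1} − x_{i+1}·y_i:
  381, 352, 596, 111, 165, 95  ⇒  2A = 1700, A = 850.
Then Σ (x_i + x_{i+1})·c_i = -6450, so x̄ = -6450 / (6·850) = -43/34.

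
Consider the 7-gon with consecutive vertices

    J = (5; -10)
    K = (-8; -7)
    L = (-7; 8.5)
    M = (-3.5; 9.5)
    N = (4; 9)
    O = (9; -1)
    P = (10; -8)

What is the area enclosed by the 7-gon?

272.625

Σ = (-115) + (-117) + (-36.75) + (-69.5) + (-85) + (-62) + (-60) = -545.25
Area = |Σ|/2 = 272.625.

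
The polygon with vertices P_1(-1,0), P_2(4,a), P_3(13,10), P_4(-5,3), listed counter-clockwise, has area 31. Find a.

The doubled signed area Σ (x_i y_{i+1} − x_{i+1} y_i) is linear in a.
With a=0 it equals 132; the coefficient of a is -14 (from the two edges through P_2).
So -14·a + 132 = 2·31 = 62 ⇒ a = 5.

5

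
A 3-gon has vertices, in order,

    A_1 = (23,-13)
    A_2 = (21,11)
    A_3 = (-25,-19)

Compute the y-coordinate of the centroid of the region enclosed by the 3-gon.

Apply the surveyor's formula. First the cross-terms c_i = x_i·y_{i+1} − x_{i+1}·y_i:
  526, -124, 762  ⇒  2A = 1164, A = 582.
Then Σ (y_i + y_{i+1})·c_i = -24444, so ȳ = -24444 / (6·582) = -7.

-7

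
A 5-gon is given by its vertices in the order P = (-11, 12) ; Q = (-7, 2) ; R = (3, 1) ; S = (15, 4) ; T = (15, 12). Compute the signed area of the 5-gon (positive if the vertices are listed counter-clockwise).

239

Apply the shoelace formula: 2A = Σ (x_i·y_{i+1} − x_{i+1}·y_i), indices taken mod 5.
Σ = (62) + (-13) + (-3) + (120) + (312) = 478
Signed area = Σ/2 = 239 (positive ⇒ counter-clockwise traversal).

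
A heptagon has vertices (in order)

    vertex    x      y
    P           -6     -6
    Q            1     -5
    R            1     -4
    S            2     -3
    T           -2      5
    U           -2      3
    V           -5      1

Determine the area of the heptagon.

49.5

Σ = (36) + (1) + (5) + (4) + (4) + (13) + (36) = 99
Area = |Σ|/2 = 49.5.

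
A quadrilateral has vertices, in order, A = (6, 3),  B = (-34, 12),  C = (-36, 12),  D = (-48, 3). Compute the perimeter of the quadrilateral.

|AB| = √((-40)² + (9)²) = √1681 = 41
|BC| = √((-2)² + (0)²) = √4 = 2
|CD| = √((-12)² + (-9)²) = √225 = 15
|DA| = √((54)² + (0)²) = √2916 = 54
Perimeter = 41 + 2 + 15 + 54 = 112.

112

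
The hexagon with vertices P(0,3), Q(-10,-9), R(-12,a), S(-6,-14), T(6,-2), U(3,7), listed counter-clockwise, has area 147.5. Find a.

-13

The doubled signed area Σ (x_i y_{i+1} − x_{i+1} y_i) is linear in a.
With a=0 it equals 243; the coefficient of a is -4 (from the two edges through R).
So -4·a + 243 = 2·147.5 = 295 ⇒ a = -13.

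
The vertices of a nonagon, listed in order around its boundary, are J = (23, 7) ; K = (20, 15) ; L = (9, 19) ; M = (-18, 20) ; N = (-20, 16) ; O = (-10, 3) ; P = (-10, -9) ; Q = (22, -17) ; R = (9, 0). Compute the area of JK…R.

944

Apply Gauss's area formula: 2A = Σ (x_i·y_{i+1} − x_{i+1}·y_i), indices taken mod 9.
Cross-terms: 205, 245, 522, 112, 100, 120, 368, 153, 63  ⇒  Σ = 1888
Area = |Σ|/2 = 944.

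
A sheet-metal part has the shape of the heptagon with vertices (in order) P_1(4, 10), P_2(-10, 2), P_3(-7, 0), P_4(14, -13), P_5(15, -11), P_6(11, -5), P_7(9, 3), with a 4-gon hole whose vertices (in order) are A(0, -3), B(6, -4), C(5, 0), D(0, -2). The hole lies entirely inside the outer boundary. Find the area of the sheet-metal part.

Outer boundary:
Σ = (108) + (14) + (91) + (41) + (46) + (78) + (78) = 456
Area = |Σ|/2 = 228.
Hole:
Σ = (18) + (20) + (-10) + (0) = 28
Area = |Σ|/2 = 14.
Net area = 228 − 14 = 214.

214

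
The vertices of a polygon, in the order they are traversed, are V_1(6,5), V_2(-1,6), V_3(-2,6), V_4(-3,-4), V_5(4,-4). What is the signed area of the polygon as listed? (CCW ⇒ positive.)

72.5

Apply the shoelace formula: 2A = Σ (x_i·y_{i+1} − x_{i+1}·y_i), indices taken mod 5.
Σ = (41) + (6) + (26) + (28) + (44) = 145
Signed area = Σ/2 = 72.5 (positive ⇒ counter-clockwise traversal).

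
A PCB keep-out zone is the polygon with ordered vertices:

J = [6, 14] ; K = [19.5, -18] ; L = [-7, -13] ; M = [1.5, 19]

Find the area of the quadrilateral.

483.5

Apply the shoelace formula: 2A = Σ (x_i·y_{i+1} − x_{i+1}·y_i), indices taken mod 4.
Cross-terms: -381, -379.5, -113.5, -93  ⇒  Σ = -967
Area = |Σ|/2 = 483.5.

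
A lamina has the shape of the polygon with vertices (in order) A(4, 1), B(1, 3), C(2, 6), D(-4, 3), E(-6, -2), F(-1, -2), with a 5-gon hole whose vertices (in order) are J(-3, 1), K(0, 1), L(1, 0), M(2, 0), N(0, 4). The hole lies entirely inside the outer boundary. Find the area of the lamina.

34

Outer boundary:
Cross-terms: 11, 0, 30, 26, 10, 7  ⇒  Σ = 84
Area = |Σ|/2 = 42.
Hole:
Apply the shoelace (surveyor's) formula: 2A = Σ (x_i·y_{i+1} − x_{i+1}·y_i), indices taken mod 5.
Cross-terms: -3, -1, 0, 8, 12  ⇒  Σ = 16
Area = |Σ|/2 = 8.
Net area = 42 − 8 = 34.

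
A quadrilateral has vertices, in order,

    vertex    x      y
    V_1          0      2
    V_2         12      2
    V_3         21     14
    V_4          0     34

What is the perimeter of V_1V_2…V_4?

88

|V_1V_2| = √((12)² + (0)²) = √144 = 12
|V_2V_3| = √((9)² + (12)²) = √225 = 15
|V_3V_4| = √((-21)² + (20)²) = √841 = 29
|V_4V_1| = √((0)² + (-32)²) = √1024 = 32
Perimeter = 12 + 15 + 29 + 32 = 88.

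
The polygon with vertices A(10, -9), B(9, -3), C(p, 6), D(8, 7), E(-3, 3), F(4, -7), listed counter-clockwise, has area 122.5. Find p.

10

Write out the shoelace sum; only the two edges meeting at C involve p:
2·Area = [(9·6 − p·(-3)) + (p·7 − 8·6)] + 139
       = 10·p + 145 = 245
⇒ p = 10.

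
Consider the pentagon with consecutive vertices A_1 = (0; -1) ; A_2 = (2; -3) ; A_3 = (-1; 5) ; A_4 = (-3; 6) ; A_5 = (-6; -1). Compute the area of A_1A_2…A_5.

31.5

Apply the surveyor's formula: 2A = Σ (x_i·y_{i+1} − x_{i+1}·y_i), indices taken mod 5.
Σ = (2) + (7) + (9) + (39) + (6) = 63
Area = |Σ|/2 = 31.5.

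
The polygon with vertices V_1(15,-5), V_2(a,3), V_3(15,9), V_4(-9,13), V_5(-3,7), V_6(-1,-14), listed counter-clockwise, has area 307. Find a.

7

Write out the shoelace sum; only the two edges meeting at V_2 involve a:
2·Area = [(15·3 − a·(-5)) + (a·9 − 15·3)] + 516
       = 14·a + 516 = 614
⇒ a = 7.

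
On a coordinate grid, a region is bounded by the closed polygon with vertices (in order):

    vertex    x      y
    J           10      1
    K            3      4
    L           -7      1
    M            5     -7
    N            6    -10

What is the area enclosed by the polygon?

Apply the shoelace (surveyor's) formula: 2A = Σ (x_i·y_{i+1} − x_{i+1}·y_i), indices taken mod 5.
Cross-terms: 37, 31, 44, -8, 106  ⇒  Σ = 210
Area = |Σ|/2 = 105.

105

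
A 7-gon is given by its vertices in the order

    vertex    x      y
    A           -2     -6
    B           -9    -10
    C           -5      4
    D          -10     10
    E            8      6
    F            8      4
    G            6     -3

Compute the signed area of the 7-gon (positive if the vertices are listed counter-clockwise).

A→B: (-2)(-10) − (-9)(-6) = -34
B→C: (-9)(4) − (-5)(-10) = -86
C→D: (-5)(10) − (-10)(4) = -10
D→E: (-10)(6) − (8)(10) = -140
E→F: (8)(4) − (8)(6) = -16
F→G: (8)(-3) − (6)(4) = -48
G→A: (6)(-6) − (-2)(-3) = -42
Σ = -376
Signed area = Σ/2 = -188 (negative ⇒ clockwise traversal).

-188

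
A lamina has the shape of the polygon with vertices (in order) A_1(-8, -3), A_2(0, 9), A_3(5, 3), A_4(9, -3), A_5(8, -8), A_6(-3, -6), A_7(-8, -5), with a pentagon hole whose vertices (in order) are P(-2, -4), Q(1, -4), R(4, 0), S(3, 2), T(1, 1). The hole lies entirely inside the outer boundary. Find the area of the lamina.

146.5

Outer boundary:
A_1→A_2: (-8)(9) − (0)(-3) = -72
A_2→A_3: (0)(3) − (5)(9) = -45
A_3→A_4: (5)(-3) − (9)(3) = -42
A_4→A_5: (9)(-8) − (8)(-3) = -48
A_5→A_6: (8)(-6) − (-3)(-8) = -72
A_6→A_7: (-3)(-5) − (-8)(-6) = -33
A_7→A_1: (-8)(-3) − (-8)(-5) = -16
Σ = -328
Area = |Σ|/2 = 164.
Hole:
Apply Gauss's area formula: 2A = Σ (x_i·y_{i+1} − x_{i+1}·y_i), indices taken mod 5.
Σ = (12) + (16) + (8) + (1) + (-2) = 35
Area = |Σ|/2 = 17.5.
Net area = 164 − 17.5 = 146.5.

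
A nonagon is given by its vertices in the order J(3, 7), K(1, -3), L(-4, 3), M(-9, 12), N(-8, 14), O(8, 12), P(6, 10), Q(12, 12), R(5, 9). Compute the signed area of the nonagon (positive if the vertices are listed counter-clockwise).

-134

Apply Gauss's area formula: 2A = Σ (x_i·y_{i+1} − x_{i+1}·y_i), indices taken mod 9.
Σ = (-16) + (-9) + (-21) + (-30) + (-208) + (8) + (-48) + (48) + (8) = -268
Signed area = Σ/2 = -134 (negative ⇒ clockwise traversal).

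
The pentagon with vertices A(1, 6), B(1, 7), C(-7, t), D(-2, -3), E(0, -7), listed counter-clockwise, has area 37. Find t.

-6

The doubled signed area Σ (x_i y_{i+1} − x_{i+1} y_i) is linear in t.
With t=0 it equals 92; the coefficient of t is 3 (from the two edges through C).
So 3·t + 92 = 2·37 = 74 ⇒ t = -6.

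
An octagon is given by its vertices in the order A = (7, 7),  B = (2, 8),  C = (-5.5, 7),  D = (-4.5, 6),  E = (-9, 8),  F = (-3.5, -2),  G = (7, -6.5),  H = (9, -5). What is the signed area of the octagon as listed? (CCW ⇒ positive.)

160.375

A→B: (7)(8) − (2)(7) = 42
B→C: (2)(7) − (-5.5)(8) = 58
C→D: (-5.5)(6) − (-4.5)(7) = -1.5
D→E: (-4.5)(8) − (-9)(6) = 18
E→F: (-9)(-2) − (-3.5)(8) = 46
F→G: (-3.5)(-6.5) − (7)(-2) = 36.75
G→H: (7)(-5) − (9)(-6.5) = 23.5
H→A: (9)(7) − (7)(-5) = 98
Σ = 320.75
Signed area = Σ/2 = 160.375 (positive ⇒ counter-clockwise traversal).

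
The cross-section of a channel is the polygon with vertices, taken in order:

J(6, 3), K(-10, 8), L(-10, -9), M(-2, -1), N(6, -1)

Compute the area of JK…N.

136

Apply the surveyor's formula: 2A = Σ (x_i·y_{i+1} − x_{i+1}·y_i), indices taken mod 5.
J→K: (6)(8) − (-10)(3) = 78
K→L: (-10)(-9) − (-10)(8) = 170
L→M: (-10)(-1) − (-2)(-9) = -8
M→N: (-2)(-1) − (6)(-1) = 8
N→J: (6)(3) − (6)(-1) = 24
Σ = 272
Area = |Σ|/2 = 136.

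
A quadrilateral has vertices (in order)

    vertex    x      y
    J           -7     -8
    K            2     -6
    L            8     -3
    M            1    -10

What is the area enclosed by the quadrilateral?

J→K: (-7)(-6) − (2)(-8) = 58
K→L: (2)(-3) − (8)(-6) = 42
L→M: (8)(-10) − (1)(-3) = -77
M→J: (1)(-8) − (-7)(-10) = -78
Σ = -55
Area = |Σ|/2 = 27.5.

27.5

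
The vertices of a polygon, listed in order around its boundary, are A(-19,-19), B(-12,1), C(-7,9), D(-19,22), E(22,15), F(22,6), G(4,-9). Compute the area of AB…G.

Apply the shoelace formula: 2A = Σ (x_i·y_{i+1} − x_{i+1}·y_i), indices taken mod 7.
Σ = (-247) + (-101) + (17) + (-769) + (-198) + (-222) + (-247) = -1767
Area = |Σ|/2 = 883.5.

883.5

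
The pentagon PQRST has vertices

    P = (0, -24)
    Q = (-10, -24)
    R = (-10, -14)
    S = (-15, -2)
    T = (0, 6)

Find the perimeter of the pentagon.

|PQ| = √((-10)² + (0)²) = √100 = 10
|QR| = √((0)² + (10)²) = √100 = 10
|RS| = √((-5)² + (12)²) = √169 = 13
|ST| = √((15)² + (8)²) = √289 = 17
|TP| = √((0)² + (-30)²) = √900 = 30
Perimeter = 10 + 10 + 13 + 17 + 30 = 80.

80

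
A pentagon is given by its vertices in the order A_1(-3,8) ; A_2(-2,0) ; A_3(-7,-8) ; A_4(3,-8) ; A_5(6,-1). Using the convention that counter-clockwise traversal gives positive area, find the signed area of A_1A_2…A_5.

101

Σ = (16) + (16) + (80) + (45) + (45) = 202
Signed area = Σ/2 = 101 (positive ⇒ counter-clockwise traversal).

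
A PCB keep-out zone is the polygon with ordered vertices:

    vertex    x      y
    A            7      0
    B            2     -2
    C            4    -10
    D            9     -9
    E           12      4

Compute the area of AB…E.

Apply the shoelace formula: 2A = Σ (x_i·y_{i+1} − x_{i+1}·y_i), indices taken mod 5.
Cross-terms: -14, -12, 54, 144, -28  ⇒  Σ = 144
Area = |Σ|/2 = 72.

72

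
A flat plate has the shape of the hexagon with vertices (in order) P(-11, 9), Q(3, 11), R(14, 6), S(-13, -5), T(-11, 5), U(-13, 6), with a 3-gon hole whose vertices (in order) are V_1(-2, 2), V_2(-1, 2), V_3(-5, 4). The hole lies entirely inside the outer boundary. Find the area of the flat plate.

Outer boundary:
Apply Gauss's area formula: 2A = Σ (x_i·y_{i+1} − x_{i+1}·y_i), indices taken mod 6.
Σ = (-148) + (-136) + (8) + (-120) + (-1) + (-51) = -448
Area = |Σ|/2 = 224.
Hole:
Σ = (-2) + (6) + (-2) = 2
Area = |Σ|/2 = 1.
Net area = 224 − 1 = 223.

223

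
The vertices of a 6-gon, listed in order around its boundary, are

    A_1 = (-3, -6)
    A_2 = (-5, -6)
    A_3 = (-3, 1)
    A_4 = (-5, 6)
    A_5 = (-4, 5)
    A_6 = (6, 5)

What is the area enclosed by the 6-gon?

60

A_1→A_2: (-3)(-6) − (-5)(-6) = -12
A_2→A_3: (-5)(1) − (-3)(-6) = -23
A_3→A_4: (-3)(6) − (-5)(1) = -13
A_4→A_5: (-5)(5) − (-4)(6) = -1
A_5→A_6: (-4)(5) − (6)(5) = -50
A_6→A_1: (6)(-6) − (-3)(5) = -21
Σ = -120
Area = |Σ|/2 = 60.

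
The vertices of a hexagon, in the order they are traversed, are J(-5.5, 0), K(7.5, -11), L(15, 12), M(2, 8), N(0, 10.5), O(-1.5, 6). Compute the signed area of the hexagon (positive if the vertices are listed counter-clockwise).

Apply Gauss's area formula: 2A = Σ (x_i·y_{i+1} − x_{i+1}·y_i), indices taken mod 6.
Σ = (60.5) + (255) + (96) + (21) + (15.75) + (33) = 481.25
Signed area = Σ/2 = 240.625 (positive ⇒ counter-clockwise traversal).

240.625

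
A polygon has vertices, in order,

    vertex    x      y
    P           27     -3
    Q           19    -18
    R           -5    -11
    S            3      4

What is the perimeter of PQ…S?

|PQ| = √((-8)² + (-15)²) = √289 = 17
|QR| = √((-24)² + (7)²) = √625 = 25
|RS| = √((8)² + (15)²) = √289 = 17
|SP| = √((24)² + (-7)²) = √625 = 25
Perimeter = 17 + 25 + 17 + 25 = 84.

84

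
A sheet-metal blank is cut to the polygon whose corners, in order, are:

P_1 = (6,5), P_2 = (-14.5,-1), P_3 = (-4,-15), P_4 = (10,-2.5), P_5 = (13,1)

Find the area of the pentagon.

270.75

Σ = (66.5) + (213.5) + (160) + (42.5) + (59) = 541.5
Area = |Σ|/2 = 270.75.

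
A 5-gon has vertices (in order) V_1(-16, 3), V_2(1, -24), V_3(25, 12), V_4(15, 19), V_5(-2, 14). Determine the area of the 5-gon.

877

Σ = (381) + (612) + (295) + (248) + (218) = 1754
Area = |Σ|/2 = 877.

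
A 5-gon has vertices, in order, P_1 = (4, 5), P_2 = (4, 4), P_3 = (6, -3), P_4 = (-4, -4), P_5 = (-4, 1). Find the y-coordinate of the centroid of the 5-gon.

-4/15

Apply Gauss's area formula. First the cross-terms c_i = x_i·y_{i+1} − x_{i+1}·y_i:
  -4, -36, -36, -20, -24  ⇒  2A = -120, A = -60.
Then Σ (y_i + y_{i+1})·c_i = 96, so ȳ = 96 / (6·(-60)) = -4/15.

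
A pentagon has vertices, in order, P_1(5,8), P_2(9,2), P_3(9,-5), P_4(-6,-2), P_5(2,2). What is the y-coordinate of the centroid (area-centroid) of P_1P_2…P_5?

1/15

Apply the shoelace formula. First the cross-terms c_i = x_i·y_{i+1} − x_{i+1}·y_i:
  -62, -63, -48, -8, 6  ⇒  2A = -175, A = -87.5.
Then Σ (y_i + y_{i+1})·c_i = -35, so ȳ = -35 / (6·(-87.5)) = 1/15.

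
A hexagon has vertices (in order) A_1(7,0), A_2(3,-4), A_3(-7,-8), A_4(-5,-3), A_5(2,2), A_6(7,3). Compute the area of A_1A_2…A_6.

66

Apply the surveyor's formula: 2A = Σ (x_i·y_{i+1} − x_{i+1}·y_i), indices taken mod 6.
Cross-terms: -28, -52, -19, -4, -8, -21  ⇒  Σ = -132
Area = |Σ|/2 = 66.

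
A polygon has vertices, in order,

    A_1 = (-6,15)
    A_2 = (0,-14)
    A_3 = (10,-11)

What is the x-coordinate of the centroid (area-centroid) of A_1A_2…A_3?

Apply the shoelace (surveyor's) formula. First the cross-terms c_i = x_i·y_{i+1} − x_{i+1}·y_i:
  84, 140, 84  ⇒  2A = 308, A = 154.
Then Σ (x_i + x_{i+1})·c_i = 1232, so x̄ = 1232 / (6·154) = 4/3.

4/3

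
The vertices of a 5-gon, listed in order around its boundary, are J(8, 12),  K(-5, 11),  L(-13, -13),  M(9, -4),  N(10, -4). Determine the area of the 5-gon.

Σ = (148) + (208) + (169) + (4) + (152) = 681
Area = |Σ|/2 = 340.5.

340.5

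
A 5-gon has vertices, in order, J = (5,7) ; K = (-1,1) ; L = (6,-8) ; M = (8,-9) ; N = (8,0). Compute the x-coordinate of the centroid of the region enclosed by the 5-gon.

Apply the surveyor's formula. First the cross-terms c_i = x_i·y_{i+1} − x_{i+1}·y_i:
  12, 2, 10, 72, 56  ⇒  2A = 152, A = 76.
Then Σ (x_i + x_{i+1})·c_i = 2078, so x̄ = 2078 / (6·76) = 1039/228.

1039/228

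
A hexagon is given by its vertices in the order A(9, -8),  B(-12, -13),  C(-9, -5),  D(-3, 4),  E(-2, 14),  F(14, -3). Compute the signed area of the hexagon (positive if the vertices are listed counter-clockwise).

Apply the shoelace (surveyor's) formula: 2A = Σ (x_i·y_{i+1} − x_{i+1}·y_i), indices taken mod 6.
Σ = (-213) + (-57) + (-51) + (-34) + (-190) + (-85) = -630
Signed area = Σ/2 = -315 (negative ⇒ clockwise traversal).

-315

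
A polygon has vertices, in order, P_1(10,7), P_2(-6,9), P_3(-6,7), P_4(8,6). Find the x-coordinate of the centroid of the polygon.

8/9

Apply the shoelace (surveyor's) formula. First the cross-terms c_i = x_i·y_{i+1} − x_{i+1}·y_i:
  132, 12, -92, -4  ⇒  2A = 48, A = 24.
Then Σ (x_i + x_{i+1})·c_i = 128, so x̄ = 128 / (6·24) = 8/9.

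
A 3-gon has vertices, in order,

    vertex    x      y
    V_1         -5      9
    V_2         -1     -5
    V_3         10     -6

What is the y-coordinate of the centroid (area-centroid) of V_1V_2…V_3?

-2/3

Apply the shoelace formula. First the cross-terms c_i = x_i·y_{i+1} − x_{i+1}·y_i:
  34, 56, 60  ⇒  2A = 150, A = 75.
Then Σ (y_i + y_{i+1})·c_i = -300, so ȳ = -300 / (6·75) = -2/3.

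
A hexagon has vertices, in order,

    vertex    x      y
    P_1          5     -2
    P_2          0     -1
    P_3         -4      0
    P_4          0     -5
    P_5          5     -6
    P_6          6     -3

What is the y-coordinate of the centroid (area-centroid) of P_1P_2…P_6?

Apply the surveyor's formula. First the cross-terms c_i = x_i·y_{i+1} − x_{i+1}·y_i:
  -5, -4, 20, 25, 21, 3  ⇒  2A = 60, A = 30.
Then Σ (y_i + y_{i+1})·c_i = -560, so ȳ = -560 / (6·30) = -28/9.

-28/9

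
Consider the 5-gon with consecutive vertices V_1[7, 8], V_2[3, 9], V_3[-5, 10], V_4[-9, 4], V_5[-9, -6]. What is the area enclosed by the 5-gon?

122

Σ = (39) + (75) + (70) + (90) + (-30) = 244
Area = |Σ|/2 = 122.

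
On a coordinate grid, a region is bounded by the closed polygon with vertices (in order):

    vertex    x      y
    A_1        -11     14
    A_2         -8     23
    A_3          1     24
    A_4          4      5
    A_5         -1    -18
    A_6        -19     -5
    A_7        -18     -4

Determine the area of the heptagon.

A_1→A_2: (-11)(23) − (-8)(14) = -141
A_2→A_3: (-8)(24) − (1)(23) = -215
A_3→A_4: (1)(5) − (4)(24) = -91
A_4→A_5: (4)(-18) − (-1)(5) = -67
A_5→A_6: (-1)(-5) − (-19)(-18) = -337
A_6→A_7: (-19)(-4) − (-18)(-5) = -14
A_7→A_1: (-18)(14) − (-11)(-4) = -296
Σ = -1161
Area = |Σ|/2 = 580.5.

580.5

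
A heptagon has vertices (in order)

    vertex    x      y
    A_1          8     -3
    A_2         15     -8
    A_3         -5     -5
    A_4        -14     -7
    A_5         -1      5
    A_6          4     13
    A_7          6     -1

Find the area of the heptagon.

185.5

Cross-terms: -19, -115, -35, -77, -33, -82, -10  ⇒  Σ = -371
Area = |Σ|/2 = 185.5.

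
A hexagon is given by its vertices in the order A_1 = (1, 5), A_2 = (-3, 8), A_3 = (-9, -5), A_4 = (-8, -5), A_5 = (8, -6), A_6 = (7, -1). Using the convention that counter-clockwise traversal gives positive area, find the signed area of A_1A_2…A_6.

136.5

Apply Gauss's area formula: 2A = Σ (x_i·y_{i+1} − x_{i+1}·y_i), indices taken mod 6.
Σ = (23) + (87) + (5) + (88) + (34) + (36) = 273
Signed area = Σ/2 = 136.5 (positive ⇒ counter-clockwise traversal).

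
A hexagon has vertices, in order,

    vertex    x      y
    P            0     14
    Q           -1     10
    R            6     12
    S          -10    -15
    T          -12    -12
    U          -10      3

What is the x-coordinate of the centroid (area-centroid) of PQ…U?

Apply the surveyor's formula. First the cross-terms c_i = x_i·y_{i+1} − x_{i+1}·y_i:
  14, -72, 30, -60, -156, -140  ⇒  2A = -384, A = -192.
Then Σ (x_i + x_{i+1})·c_i = 5658, so x̄ = 5658 / (6·(-192)) = -943/192.

-943/192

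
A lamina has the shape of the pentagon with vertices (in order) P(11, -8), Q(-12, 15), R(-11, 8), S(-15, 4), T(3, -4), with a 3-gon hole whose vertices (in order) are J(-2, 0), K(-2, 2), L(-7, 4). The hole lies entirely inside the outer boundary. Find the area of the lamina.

136

Outer boundary:
P→Q: (11)(15) − (-12)(-8) = 69
Q→R: (-12)(8) − (-11)(15) = 69
R→S: (-11)(4) − (-15)(8) = 76
S→T: (-15)(-4) − (3)(4) = 48
T→P: (3)(-8) − (11)(-4) = 20
Σ = 282
Area = |Σ|/2 = 141.
Hole:
Apply the surveyor's formula: 2A = Σ (x_i·y_{i+1} − x_{i+1}·y_i), indices taken mod 3.
Σ = (-4) + (6) + (8) = 10
Area = |Σ|/2 = 5.
Net area = 141 − 5 = 136.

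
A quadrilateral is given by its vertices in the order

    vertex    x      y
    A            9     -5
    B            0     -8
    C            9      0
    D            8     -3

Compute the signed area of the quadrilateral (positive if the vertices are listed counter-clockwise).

Cross-terms: -72, 72, -27, -13  ⇒  Σ = -40
Signed area = Σ/2 = -20 (negative ⇒ clockwise traversal).

-20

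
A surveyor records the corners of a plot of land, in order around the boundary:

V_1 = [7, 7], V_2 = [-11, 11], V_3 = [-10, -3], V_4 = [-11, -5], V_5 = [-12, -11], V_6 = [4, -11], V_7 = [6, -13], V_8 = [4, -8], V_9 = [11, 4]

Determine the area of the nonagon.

361

Apply the surveyor's formula: 2A = Σ (x_i·y_{i+1} − x_{i+1}·y_i), indices taken mod 9.
Σ = (154) + (143) + (17) + (61) + (176) + (14) + (4) + (104) + (49) = 722
Area = |Σ|/2 = 361.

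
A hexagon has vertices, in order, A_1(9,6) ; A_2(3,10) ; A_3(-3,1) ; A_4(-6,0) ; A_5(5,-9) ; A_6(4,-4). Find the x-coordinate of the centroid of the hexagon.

Apply the surveyor's formula. First the cross-terms c_i = x_i·y_{i+1} − x_{i+1}·y_i:
  72, 33, 6, 54, 16, 60  ⇒  2A = 241, A = 120.5.
Then Σ (x_i + x_{i+1})·c_i = 1680, so x̄ = 1680 / (6·120.5) = 560/241.

560/241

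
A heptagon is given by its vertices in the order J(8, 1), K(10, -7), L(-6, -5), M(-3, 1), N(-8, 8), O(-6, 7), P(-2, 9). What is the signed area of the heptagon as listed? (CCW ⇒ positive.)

-158.5

J→K: (8)(-7) − (10)(1) = -66
K→L: (10)(-5) − (-6)(-7) = -92
L→M: (-6)(1) − (-3)(-5) = -21
M→N: (-3)(8) − (-8)(1) = -16
N→O: (-8)(7) − (-6)(8) = -8
O→P: (-6)(9) − (-2)(7) = -40
P→J: (-2)(1) − (8)(9) = -74
Σ = -317
Signed area = Σ/2 = -158.5 (negative ⇒ clockwise traversal).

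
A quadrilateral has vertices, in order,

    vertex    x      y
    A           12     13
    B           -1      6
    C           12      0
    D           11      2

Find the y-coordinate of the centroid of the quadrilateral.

Apply the surveyor's formula. First the cross-terms c_i = x_i·y_{i+1} − x_{i+1}·y_i:
  85, -72, 24, 119  ⇒  2A = 156, A = 78.
Then Σ (y_i + y_{i+1})·c_i = 3016, so ȳ = 3016 / (6·78) = 58/9.

58/9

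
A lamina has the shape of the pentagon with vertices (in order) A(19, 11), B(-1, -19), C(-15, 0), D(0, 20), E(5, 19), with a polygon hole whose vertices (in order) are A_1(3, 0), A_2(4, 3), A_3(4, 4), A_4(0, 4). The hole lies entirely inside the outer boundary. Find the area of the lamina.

662

Outer boundary:
Σ = (-350) + (-285) + (-300) + (-100) + (-306) = -1341
Area = |Σ|/2 = 670.5.
Hole:
Apply the surveyor's formula: 2A = Σ (x_i·y_{i+1} − x_{i+1}·y_i), indices taken mod 4.
Σ = (9) + (4) + (16) + (-12) = 17
Area = |Σ|/2 = 8.5.
Net area = 670.5 − 8.5 = 662.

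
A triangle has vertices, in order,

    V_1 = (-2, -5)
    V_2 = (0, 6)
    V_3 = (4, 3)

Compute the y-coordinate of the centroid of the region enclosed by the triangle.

4/3

Apply the shoelace (surveyor's) formula. First the cross-terms c_i = x_i·y_{i+1} − x_{i+1}·y_i:
  -12, -24, -14  ⇒  2A = -50, A = -25.
Then Σ (y_i + y_{i+1})·c_i = -200, so ȳ = -200 / (6·(-25)) = 4/3.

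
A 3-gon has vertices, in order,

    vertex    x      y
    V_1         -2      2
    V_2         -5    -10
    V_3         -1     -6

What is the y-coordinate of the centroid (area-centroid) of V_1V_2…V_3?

Apply the shoelace formula. First the cross-terms c_i = x_i·y_{i+1} − x_{i+1}·y_i:
  30, 20, -14  ⇒  2A = 36, A = 18.
Then Σ (y_i + y_{i+1})·c_i = -504, so ȳ = -504 / (6·18) = -14/3.

-14/3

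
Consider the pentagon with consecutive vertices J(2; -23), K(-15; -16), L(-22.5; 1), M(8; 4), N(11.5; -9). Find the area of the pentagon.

607.25

Cross-terms: -377, -375, -98, -118, -246.5  ⇒  Σ = -1214.5
Area = |Σ|/2 = 607.25.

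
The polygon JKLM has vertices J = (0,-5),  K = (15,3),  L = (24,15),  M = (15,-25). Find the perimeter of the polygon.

98

|JK| = √((15)² + (8)²) = √289 = 17
|KL| = √((9)² + (12)²) = √225 = 15
|LM| = √((-9)² + (-40)²) = √1681 = 41
|MJ| = √((-15)² + (20)²) = √625 = 25
Perimeter = 17 + 15 + 41 + 25 = 98.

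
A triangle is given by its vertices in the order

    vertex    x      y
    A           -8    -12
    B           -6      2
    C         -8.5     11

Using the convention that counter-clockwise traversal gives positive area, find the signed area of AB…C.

Σ = (-88) + (-49) + (190) = 53
Signed area = Σ/2 = 26.5 (positive ⇒ counter-clockwise traversal).

26.5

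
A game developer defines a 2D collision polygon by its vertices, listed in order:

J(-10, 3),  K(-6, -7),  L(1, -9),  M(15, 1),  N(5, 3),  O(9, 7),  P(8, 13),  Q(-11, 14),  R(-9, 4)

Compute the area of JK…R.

372

Apply the shoelace (surveyor's) formula: 2A = Σ (x_i·y_{i+1} − x_{i+1}·y_i), indices taken mod 9.
Cross-terms: 88, 61, 136, 40, 8, 61, 255, 82, 13  ⇒  Σ = 744
Area = |Σ|/2 = 372.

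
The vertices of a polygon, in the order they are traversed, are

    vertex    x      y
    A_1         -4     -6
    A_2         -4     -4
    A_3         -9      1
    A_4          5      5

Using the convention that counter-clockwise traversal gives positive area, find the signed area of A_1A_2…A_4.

Apply the surveyor's formula: 2A = Σ (x_i·y_{i+1} − x_{i+1}·y_i), indices taken mod 4.
Σ = (-8) + (-40) + (-50) + (-10) = -108
Signed area = Σ/2 = -54 (negative ⇒ clockwise traversal).

-54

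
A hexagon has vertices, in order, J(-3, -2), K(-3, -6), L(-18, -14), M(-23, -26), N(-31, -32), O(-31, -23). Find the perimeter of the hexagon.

88

|JK| = √((0)² + (-4)²) = √16 = 4
|KL| = √((-15)² + (-8)²) = √289 = 17
|LM| = √((-5)² + (-12)²) = √169 = 13
|MN| = √((-8)² + (-6)²) = √100 = 10
|NO| = √((0)² + (9)²) = √81 = 9
|OJ| = √((28)² + (21)²) = √1225 = 35
Perimeter = 4 + 17 + 13 + 10 + 9 + 35 = 88.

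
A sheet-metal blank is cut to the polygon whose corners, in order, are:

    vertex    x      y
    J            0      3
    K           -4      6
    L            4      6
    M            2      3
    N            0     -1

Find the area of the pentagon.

19

Σ = (12) + (-48) + (0) + (-2) + (0) = -38
Area = |Σ|/2 = 19.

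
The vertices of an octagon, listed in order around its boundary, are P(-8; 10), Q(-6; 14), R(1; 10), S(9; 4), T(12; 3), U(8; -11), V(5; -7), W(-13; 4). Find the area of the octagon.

Apply the surveyor's formula: 2A = Σ (x_i·y_{i+1} − x_{i+1}·y_i), indices taken mod 8.
Σ = (-52) + (-74) + (-86) + (-21) + (-156) + (-1) + (-71) + (-98) = -559
Area = |Σ|/2 = 279.5.

279.5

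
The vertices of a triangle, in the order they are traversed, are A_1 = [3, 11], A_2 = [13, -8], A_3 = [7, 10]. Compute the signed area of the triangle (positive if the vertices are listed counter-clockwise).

Cross-terms: -167, 186, 47  ⇒  Σ = 66
Signed area = Σ/2 = 33 (positive ⇒ counter-clockwise traversal).

33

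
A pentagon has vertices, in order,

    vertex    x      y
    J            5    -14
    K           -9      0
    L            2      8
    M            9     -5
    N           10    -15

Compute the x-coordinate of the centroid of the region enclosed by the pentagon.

Apply the surveyor's formula. First the cross-terms c_i = x_i·y_{i+1} − x_{i+1}·y_i:
  -126, -72, -82, -85, -65  ⇒  2A = -430, A = -215.
Then Σ (x_i + x_{i+1})·c_i = -2484, so x̄ = -2484 / (6·(-215)) = 414/215.

414/215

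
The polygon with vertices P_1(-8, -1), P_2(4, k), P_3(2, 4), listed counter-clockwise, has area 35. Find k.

-2

The doubled signed area Σ (x_i y_{i+1} − x_{i+1} y_i) is linear in k.
With k=0 it equals 50; the coefficient of k is -10 (from the two edges through P_2).
So -10·k + 50 = 2·35 = 70 ⇒ k = -2.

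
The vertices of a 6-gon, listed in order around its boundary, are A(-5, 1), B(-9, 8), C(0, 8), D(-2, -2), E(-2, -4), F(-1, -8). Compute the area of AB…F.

Apply the surveyor's formula: 2A = Σ (x_i·y_{i+1} − x_{i+1}·y_i), indices taken mod 6.
Cross-terms: -31, -72, 16, 4, 12, -41  ⇒  Σ = -112
Area = |Σ|/2 = 56.

56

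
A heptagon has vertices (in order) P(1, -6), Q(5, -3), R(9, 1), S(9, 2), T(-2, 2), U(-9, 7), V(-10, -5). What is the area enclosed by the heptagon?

Cross-terms: 27, 32, 9, 22, 4, 115, 65  ⇒  Σ = 274
Area = |Σ|/2 = 137.

137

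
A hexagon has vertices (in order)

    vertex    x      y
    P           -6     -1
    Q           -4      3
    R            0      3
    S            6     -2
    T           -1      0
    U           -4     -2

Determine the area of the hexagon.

Apply Gauss's area formula: 2A = Σ (x_i·y_{i+1} − x_{i+1}·y_i), indices taken mod 6.
Σ = (-22) + (-12) + (-18) + (-2) + (2) + (-8) = -60
Area = |Σ|/2 = 30.

30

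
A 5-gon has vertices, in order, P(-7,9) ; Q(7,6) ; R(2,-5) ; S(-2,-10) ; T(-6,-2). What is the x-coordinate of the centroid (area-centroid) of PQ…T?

Apply Gauss's area formula. First the cross-terms c_i = x_i·y_{i+1} − x_{i+1}·y_i:
  -105, -47, -30, -56, -68  ⇒  2A = -306, A = -153.
Then Σ (x_i + x_{i+1})·c_i = 909, so x̄ = 909 / (6·(-153)) = -101/102.

-101/102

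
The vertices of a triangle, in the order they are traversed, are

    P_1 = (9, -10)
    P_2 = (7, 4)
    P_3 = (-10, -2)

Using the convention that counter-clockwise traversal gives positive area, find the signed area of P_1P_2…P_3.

125

Apply the shoelace formula: 2A = Σ (x_i·y_{i+1} − x_{i+1}·y_i), indices taken mod 3.
Cross-terms: 106, 26, 118  ⇒  Σ = 250
Signed area = Σ/2 = 125 (positive ⇒ counter-clockwise traversal).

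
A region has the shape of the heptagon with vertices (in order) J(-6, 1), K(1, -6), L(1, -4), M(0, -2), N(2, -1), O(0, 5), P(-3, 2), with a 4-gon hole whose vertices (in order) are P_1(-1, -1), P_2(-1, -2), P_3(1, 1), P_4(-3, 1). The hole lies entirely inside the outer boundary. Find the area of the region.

31.5

Outer boundary:
Apply the shoelace (surveyor's) formula: 2A = Σ (x_i·y_{i+1} − x_{i+1}·y_i), indices taken mod 7.
Σ = (35) + (2) + (-2) + (4) + (10) + (15) + (9) = 73
Area = |Σ|/2 = 36.5.
Hole:
P_1→P_2: (-1)(-2) − (-1)(-1) = 1
P_2→P_3: (-1)(1) − (1)(-2) = 1
P_3→P_4: (1)(1) − (-3)(1) = 4
P_4→P_1: (-3)(-1) − (-1)(1) = 4
Σ = 10
Area = |Σ|/2 = 5.
Net area = 36.5 − 5 = 31.5.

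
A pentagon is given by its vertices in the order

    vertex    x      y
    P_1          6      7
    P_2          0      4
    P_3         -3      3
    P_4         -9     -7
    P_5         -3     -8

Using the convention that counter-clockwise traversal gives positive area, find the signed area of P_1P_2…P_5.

Apply Gauss's area formula: 2A = Σ (x_i·y_{i+1} − x_{i+1}·y_i), indices taken mod 5.
Cross-terms: 24, 12, 48, 51, 27  ⇒  Σ = 162
Signed area = Σ/2 = 81 (positive ⇒ counter-clockwise traversal).

81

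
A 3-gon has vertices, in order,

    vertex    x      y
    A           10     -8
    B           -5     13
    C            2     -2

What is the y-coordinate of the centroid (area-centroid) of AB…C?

1

Apply the shoelace formula. First the cross-terms c_i = x_i·y_{i+1} − x_{i+1}·y_i:
  90, -16, 4  ⇒  2A = 78, A = 39.
Then Σ (y_i + y_{i+1})·c_i = 234, so ȳ = 234 / (6·39) = 1.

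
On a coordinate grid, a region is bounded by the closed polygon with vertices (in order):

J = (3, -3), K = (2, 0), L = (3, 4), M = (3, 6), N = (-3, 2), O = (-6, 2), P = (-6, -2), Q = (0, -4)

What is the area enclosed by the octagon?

Apply the shoelace (surveyor's) formula: 2A = Σ (x_i·y_{i+1} − x_{i+1}·y_i), indices taken mod 8.
Σ = (6) + (8) + (6) + (24) + (6) + (24) + (24) + (12) = 110
Area = |Σ|/2 = 55.

55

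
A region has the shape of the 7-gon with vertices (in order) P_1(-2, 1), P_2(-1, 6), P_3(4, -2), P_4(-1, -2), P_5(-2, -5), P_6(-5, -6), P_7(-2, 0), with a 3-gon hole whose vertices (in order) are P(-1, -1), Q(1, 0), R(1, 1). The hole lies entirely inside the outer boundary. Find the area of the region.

Outer boundary:
Apply the surveyor's formula: 2A = Σ (x_i·y_{i+1} − x_{i+1}·y_i), indices taken mod 7.
Σ = (-11) + (-22) + (-10) + (1) + (-13) + (-12) + (-2) = -69
Area = |Σ|/2 = 34.5.
Hole:
Apply the surveyor's formula: 2A = Σ (x_i·y_{i+1} − x_{i+1}·y_i), indices taken mod 3.
Cross-terms: 1, 1, 0  ⇒  Σ = 2
Area = |Σ|/2 = 1.
Net area = 34.5 − 1 = 33.5.

33.5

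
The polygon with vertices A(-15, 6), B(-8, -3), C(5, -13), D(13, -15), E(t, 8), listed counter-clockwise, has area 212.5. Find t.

Write out the shoelace sum; only the two edges meeting at E involve t:
2·Area = [(13·8 − t·(-15)) + (t·6 − (-15)·8)] + 306
       = 21·t + 530 = 425
⇒ t = -5.

-5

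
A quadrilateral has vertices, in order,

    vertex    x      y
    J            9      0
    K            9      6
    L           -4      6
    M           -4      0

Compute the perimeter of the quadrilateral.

38

|JK| = √((0)² + (6)²) = √36 = 6
|KL| = √((-13)² + (0)²) = √169 = 13
|LM| = √((0)² + (-6)²) = √36 = 6
|MJ| = √((13)² + (0)²) = √169 = 13
Perimeter = 6 + 13 + 6 + 13 = 38.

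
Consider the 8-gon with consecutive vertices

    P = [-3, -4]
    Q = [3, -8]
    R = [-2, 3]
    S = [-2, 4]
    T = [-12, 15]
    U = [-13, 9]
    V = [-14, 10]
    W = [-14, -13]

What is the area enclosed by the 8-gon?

233.5

Apply the shoelace formula: 2A = Σ (x_i·y_{i+1} − x_{i+1}·y_i), indices taken mod 8.
P→Q: (-3)(-8) − (3)(-4) = 36
Q→R: (3)(3) − (-2)(-8) = -7
R→S: (-2)(4) − (-2)(3) = -2
S→T: (-2)(15) − (-12)(4) = 18
T→U: (-12)(9) − (-13)(15) = 87
U→V: (-13)(10) − (-14)(9) = -4
V→W: (-14)(-13) − (-14)(10) = 322
W→P: (-14)(-4) − (-3)(-13) = 17
Σ = 467
Area = |Σ|/2 = 233.5.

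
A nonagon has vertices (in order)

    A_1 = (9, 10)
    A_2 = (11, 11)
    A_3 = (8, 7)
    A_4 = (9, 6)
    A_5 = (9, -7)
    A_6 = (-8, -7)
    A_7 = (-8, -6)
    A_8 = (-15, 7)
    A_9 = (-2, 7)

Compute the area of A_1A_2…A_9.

Apply Gauss's area formula: 2A = Σ (x_i·y_{i+1} − x_{i+1}·y_i), indices taken mod 9.
A_1→A_2: (9)(11) − (11)(10) = -11
A_2→A_3: (11)(7) − (8)(11) = -11
A_3→A_4: (8)(6) − (9)(7) = -15
A_4→A_5: (9)(-7) − (9)(6) = -117
A_5→A_6: (9)(-7) − (-8)(-7) = -119
A_6→A_7: (-8)(-6) − (-8)(-7) = -8
A_7→A_8: (-8)(7) − (-15)(-6) = -146
A_8→A_9: (-15)(7) − (-2)(7) = -91
A_9→A_1: (-2)(10) − (9)(7) = -83
Σ = -601
Area = |Σ|/2 = 300.5.

300.5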